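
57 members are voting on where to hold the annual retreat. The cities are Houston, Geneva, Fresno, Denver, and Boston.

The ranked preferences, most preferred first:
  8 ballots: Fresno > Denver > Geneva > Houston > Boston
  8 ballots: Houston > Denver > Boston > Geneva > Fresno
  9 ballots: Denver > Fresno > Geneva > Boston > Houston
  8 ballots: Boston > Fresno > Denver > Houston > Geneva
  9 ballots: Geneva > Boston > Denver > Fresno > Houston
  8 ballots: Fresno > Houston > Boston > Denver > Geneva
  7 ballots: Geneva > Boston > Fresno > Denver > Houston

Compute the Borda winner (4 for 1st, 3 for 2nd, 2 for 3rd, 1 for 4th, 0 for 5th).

Houston: 8×1 + 8×4 + 9×0 + 8×1 + 9×0 + 8×3 + 7×0 = 72
Geneva: 8×2 + 8×1 + 9×2 + 8×0 + 9×4 + 8×0 + 7×4 = 106
Fresno: 8×4 + 8×0 + 9×3 + 8×3 + 9×1 + 8×4 + 7×2 = 138
Denver: 8×3 + 8×3 + 9×4 + 8×2 + 9×2 + 8×1 + 7×1 = 133
Boston: 8×0 + 8×2 + 9×1 + 8×4 + 9×3 + 8×2 + 7×3 = 121

Fresno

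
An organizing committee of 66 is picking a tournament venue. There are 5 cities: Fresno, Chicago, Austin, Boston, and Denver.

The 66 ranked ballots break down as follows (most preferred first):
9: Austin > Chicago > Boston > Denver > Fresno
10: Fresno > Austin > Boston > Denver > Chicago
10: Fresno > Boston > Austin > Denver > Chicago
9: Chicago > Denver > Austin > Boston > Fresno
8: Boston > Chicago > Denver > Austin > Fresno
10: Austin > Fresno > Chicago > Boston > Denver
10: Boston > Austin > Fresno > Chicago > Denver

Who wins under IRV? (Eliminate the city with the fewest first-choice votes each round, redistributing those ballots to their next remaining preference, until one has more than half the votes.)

Round 1: Fresno 20, Chicago 9, Austin 19, Boston 18, Denver 0. Denver eliminated.
Round 2: Fresno 20, Chicago 9, Austin 19, Boston 18. Chicago eliminated.
Round 3: Fresno 20, Austin 28, Boston 18. Boston eliminated.
Round 4: Fresno 20, Austin 46. Austin has a majority (≥34).

Austin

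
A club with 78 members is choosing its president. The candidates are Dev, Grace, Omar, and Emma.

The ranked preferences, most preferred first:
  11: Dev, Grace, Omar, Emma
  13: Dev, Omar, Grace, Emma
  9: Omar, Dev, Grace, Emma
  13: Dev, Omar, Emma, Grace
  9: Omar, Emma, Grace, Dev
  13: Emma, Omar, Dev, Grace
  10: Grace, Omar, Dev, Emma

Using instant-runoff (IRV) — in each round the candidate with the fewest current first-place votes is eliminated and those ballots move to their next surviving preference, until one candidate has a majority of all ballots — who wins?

Omar

Round 1: Dev 37, Grace 10, Omar 18, Emma 13. Grace eliminated.
Round 2: Dev 37, Omar 28, Emma 13. Emma eliminated.
Round 3: Dev 37, Omar 41. Omar has a majority (≥40).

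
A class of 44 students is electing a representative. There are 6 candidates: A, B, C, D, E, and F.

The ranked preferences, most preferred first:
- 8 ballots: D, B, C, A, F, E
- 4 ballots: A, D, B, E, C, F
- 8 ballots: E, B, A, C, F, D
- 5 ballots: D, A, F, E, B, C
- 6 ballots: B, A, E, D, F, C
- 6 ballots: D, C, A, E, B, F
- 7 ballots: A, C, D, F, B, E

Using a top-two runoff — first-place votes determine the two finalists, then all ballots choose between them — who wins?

Round 1 first-place votes: A 11, B 6, C 0, D 19, E 8, F 0. D and A advance.
Runoff: D is ranked above A on 19 ballots, A above D on 25.

A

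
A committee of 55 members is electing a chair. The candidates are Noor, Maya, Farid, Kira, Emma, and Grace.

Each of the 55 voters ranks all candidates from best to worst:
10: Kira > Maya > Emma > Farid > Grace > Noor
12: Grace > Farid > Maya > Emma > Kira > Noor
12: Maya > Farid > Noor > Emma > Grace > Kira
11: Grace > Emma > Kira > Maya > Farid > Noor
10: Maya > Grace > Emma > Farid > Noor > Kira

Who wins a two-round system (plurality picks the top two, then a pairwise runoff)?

Round 1 first-place votes: Noor 0, Maya 22, Farid 0, Kira 10, Emma 0, Grace 23. Grace and Maya advance.
Runoff: Grace is ranked above Maya on 23 ballots, Maya above Grace on 32.

Maya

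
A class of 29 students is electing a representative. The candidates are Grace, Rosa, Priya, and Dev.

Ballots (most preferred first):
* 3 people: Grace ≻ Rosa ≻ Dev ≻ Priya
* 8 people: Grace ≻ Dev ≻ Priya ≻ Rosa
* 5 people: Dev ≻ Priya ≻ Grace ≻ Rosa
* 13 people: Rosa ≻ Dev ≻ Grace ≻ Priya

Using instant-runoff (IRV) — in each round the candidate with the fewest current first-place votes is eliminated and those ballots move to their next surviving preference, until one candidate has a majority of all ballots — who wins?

Grace

Round 1: Grace 11, Rosa 13, Priya 0, Dev 5. Priya eliminated.
Round 2: Grace 11, Rosa 13, Dev 5. Dev eliminated.
Round 3: Grace 16, Rosa 13. Grace has a majority (≥15).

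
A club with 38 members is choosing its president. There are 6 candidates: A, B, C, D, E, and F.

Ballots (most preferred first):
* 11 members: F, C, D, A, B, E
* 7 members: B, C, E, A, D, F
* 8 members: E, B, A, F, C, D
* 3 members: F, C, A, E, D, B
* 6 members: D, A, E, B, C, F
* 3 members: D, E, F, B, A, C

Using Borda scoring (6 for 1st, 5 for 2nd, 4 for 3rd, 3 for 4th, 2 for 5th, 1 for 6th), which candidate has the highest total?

C

A: 11×3 + 7×3 + 8×4 + 3×4 + 6×5 + 3×2 = 134
B: 11×2 + 7×6 + 8×5 + 3×1 + 6×3 + 3×3 = 134
C: 11×5 + 7×5 + 8×2 + 3×5 + 6×2 + 3×1 = 136
D: 11×4 + 7×2 + 8×1 + 3×2 + 6×6 + 3×6 = 126
E: 11×1 + 7×4 + 8×6 + 3×3 + 6×4 + 3×5 = 135
F: 11×6 + 7×1 + 8×3 + 3×6 + 6×1 + 3×4 = 133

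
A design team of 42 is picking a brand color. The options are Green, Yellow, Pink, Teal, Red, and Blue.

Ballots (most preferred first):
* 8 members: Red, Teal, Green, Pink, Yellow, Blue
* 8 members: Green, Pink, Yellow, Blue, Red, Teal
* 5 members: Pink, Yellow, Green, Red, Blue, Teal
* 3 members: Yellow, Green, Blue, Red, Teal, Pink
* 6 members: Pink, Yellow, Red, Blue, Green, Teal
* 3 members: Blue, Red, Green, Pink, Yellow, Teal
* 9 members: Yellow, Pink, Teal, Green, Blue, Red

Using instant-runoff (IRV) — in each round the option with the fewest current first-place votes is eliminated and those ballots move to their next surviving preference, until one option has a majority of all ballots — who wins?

Round 1: Green 8, Yellow 12, Pink 11, Teal 0, Red 8, Blue 3. Teal eliminated.
Round 2: Green 8, Yellow 12, Pink 11, Red 8, Blue 3. Blue eliminated.
Round 3: Green 8, Yellow 12, Pink 11, Red 11. Green eliminated.
Round 4: Yellow 12, Pink 19, Red 11. Red eliminated.
Round 5: Yellow 12, Pink 30. Pink has a majority (≥22).

Pink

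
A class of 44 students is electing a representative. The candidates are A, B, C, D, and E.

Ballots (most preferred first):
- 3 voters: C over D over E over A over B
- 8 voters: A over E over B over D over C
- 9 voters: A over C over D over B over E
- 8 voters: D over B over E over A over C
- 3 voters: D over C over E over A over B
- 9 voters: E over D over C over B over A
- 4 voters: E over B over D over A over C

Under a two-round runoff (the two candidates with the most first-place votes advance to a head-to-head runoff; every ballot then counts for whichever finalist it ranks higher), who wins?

Round 1 first-place votes: A 17, B 0, C 3, D 11, E 13. A and E advance.
Runoff: A is ranked above E on 17 ballots, E above A on 27.

E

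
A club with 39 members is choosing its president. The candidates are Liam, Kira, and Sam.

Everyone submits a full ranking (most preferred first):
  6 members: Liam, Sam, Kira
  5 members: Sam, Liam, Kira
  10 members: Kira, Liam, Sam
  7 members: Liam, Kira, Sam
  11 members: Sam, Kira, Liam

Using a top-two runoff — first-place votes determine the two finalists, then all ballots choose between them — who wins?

Round 1 first-place votes: Liam 13, Kira 10, Sam 16. Sam and Liam advance.
Runoff: Sam is ranked above Liam on 16 ballots, Liam above Sam on 23.

Liam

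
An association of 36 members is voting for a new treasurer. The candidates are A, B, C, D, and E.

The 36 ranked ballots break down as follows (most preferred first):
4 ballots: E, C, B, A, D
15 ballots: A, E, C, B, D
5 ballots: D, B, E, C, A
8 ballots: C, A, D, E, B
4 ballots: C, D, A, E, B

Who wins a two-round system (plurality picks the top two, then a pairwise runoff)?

Round 1 first-place votes: A 15, B 0, C 12, D 5, E 4. A and C advance.
Runoff: A is ranked above C on 15 ballots, C above A on 21.

C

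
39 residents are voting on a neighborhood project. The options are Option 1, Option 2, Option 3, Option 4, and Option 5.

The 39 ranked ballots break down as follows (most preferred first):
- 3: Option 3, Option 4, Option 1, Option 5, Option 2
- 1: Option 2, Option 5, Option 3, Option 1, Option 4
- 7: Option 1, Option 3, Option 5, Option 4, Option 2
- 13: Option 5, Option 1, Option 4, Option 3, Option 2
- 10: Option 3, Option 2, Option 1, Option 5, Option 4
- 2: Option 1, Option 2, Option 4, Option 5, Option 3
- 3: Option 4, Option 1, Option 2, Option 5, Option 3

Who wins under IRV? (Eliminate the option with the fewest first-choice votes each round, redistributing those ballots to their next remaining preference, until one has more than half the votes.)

Option 3

Round 1: Option 1 9, Option 2 1, Option 3 13, Option 4 3, Option 5 13. Option 2 eliminated.
Round 2: Option 1 9, Option 3 13, Option 4 3, Option 5 14. Option 4 eliminated.
Round 3: Option 1 12, Option 3 13, Option 5 14. Option 1 eliminated.
Round 4: Option 3 20, Option 5 19. Option 3 has a majority (≥20).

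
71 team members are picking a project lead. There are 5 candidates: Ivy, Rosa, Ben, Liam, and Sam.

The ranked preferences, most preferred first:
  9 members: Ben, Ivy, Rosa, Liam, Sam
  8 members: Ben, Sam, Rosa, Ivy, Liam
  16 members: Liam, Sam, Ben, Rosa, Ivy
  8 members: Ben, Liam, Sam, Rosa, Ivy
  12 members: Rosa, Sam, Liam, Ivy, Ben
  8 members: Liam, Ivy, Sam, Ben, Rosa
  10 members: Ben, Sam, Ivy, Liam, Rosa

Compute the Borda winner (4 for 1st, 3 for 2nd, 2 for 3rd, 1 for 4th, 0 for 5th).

Ivy: 9×3 + 8×1 + 16×0 + 8×0 + 12×1 + 8×3 + 10×2 = 91
Rosa: 9×2 + 8×2 + 16×1 + 8×1 + 12×4 + 8×0 + 10×0 = 106
Ben: 9×4 + 8×4 + 16×2 + 8×4 + 12×0 + 8×1 + 10×4 = 180
Liam: 9×1 + 8×0 + 16×4 + 8×3 + 12×2 + 8×4 + 10×1 = 163
Sam: 9×0 + 8×3 + 16×3 + 8×2 + 12×3 + 8×2 + 10×3 = 170

Ben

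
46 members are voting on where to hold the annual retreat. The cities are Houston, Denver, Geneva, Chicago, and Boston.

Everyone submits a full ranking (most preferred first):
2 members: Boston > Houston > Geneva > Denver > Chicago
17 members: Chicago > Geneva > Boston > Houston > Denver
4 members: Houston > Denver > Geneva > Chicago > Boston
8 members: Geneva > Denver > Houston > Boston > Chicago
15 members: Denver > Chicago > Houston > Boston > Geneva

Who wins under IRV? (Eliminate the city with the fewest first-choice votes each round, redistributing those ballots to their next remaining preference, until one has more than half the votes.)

Denver

Round 1: Houston 4, Denver 15, Geneva 8, Chicago 17, Boston 2. Boston eliminated.
Round 2: Houston 6, Denver 15, Geneva 8, Chicago 17. Houston eliminated.
Round 3: Denver 19, Geneva 10, Chicago 17. Geneva eliminated.
Round 4: Denver 29, Chicago 17. Denver has a majority (≥24).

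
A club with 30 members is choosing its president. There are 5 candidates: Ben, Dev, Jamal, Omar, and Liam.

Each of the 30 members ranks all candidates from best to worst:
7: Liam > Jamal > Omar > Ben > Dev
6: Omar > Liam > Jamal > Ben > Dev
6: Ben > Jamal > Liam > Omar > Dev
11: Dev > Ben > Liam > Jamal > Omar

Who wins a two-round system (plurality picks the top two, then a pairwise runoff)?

Round 1 first-place votes: Ben 6, Dev 11, Jamal 0, Omar 6, Liam 7. Dev and Liam advance.
Runoff: Dev is ranked above Liam on 11 ballots, Liam above Dev on 19.

Liam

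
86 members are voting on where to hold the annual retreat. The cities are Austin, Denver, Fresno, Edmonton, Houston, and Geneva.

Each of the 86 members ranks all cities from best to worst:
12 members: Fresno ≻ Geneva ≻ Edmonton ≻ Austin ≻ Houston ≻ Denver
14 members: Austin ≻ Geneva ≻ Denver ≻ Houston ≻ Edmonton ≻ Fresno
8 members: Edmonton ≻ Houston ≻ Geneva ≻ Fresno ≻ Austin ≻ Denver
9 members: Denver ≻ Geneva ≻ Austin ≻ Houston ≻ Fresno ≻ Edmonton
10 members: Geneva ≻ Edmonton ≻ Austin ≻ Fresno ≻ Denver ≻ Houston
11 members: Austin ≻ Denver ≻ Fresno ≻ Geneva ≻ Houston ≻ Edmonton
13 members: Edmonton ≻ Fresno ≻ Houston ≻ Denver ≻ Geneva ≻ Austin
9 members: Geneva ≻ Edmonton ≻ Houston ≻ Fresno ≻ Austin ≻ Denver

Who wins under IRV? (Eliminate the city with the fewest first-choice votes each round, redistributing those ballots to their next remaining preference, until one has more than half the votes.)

Geneva

Round 1: Austin 25, Denver 9, Fresno 12, Edmonton 21, Houston 0, Geneva 19. Houston eliminated.
Round 2: Austin 25, Denver 9, Fresno 12, Edmonton 21, Geneva 19. Denver eliminated.
Round 3: Austin 25, Fresno 12, Edmonton 21, Geneva 28. Fresno eliminated.
Round 4: Austin 25, Edmonton 21, Geneva 40. Edmonton eliminated.
Round 5: Austin 25, Geneva 61. Geneva has a majority (≥44).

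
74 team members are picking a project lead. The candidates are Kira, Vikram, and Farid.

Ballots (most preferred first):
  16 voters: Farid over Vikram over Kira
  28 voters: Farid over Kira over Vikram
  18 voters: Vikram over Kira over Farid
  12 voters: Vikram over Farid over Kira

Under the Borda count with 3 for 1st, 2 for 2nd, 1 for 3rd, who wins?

Kira: 16×1 + 28×2 + 18×2 + 12×1 = 120
Vikram: 16×2 + 28×1 + 18×3 + 12×3 = 150
Farid: 16×3 + 28×3 + 18×1 + 12×2 = 174

Farid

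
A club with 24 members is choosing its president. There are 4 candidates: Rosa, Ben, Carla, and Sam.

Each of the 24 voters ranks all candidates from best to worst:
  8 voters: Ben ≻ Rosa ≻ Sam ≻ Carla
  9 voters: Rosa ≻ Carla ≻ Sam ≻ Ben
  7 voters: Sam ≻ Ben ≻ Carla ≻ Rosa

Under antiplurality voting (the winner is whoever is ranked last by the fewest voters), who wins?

Last-place votes: Rosa 7, Ben 9, Carla 8, Sam 0.

Sam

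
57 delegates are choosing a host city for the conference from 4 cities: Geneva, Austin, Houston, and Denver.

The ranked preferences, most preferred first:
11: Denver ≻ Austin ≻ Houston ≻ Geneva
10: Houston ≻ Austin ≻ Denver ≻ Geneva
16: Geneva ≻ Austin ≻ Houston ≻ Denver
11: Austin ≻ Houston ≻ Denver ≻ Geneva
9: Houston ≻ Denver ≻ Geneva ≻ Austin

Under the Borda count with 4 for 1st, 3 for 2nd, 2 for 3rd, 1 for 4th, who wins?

Austin

Geneva: 11×1 + 10×1 + 16×4 + 11×1 + 9×2 = 114
Austin: 11×3 + 10×3 + 16×3 + 11×4 + 9×1 = 164
Houston: 11×2 + 10×4 + 16×2 + 11×3 + 9×4 = 163
Denver: 11×4 + 10×2 + 16×1 + 11×2 + 9×3 = 129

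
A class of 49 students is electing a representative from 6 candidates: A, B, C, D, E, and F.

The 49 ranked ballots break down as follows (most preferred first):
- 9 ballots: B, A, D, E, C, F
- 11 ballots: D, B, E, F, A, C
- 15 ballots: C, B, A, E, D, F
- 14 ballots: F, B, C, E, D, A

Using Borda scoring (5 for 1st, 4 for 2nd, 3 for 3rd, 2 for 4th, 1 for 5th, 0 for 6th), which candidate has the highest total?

A: 9×4 + 11×1 + 15×3 + 14×0 = 92
B: 9×5 + 11×4 + 15×4 + 14×4 = 205
C: 9×1 + 11×0 + 15×5 + 14×3 = 126
D: 9×3 + 11×5 + 15×1 + 14×1 = 111
E: 9×2 + 11×3 + 15×2 + 14×2 = 109
F: 9×0 + 11×2 + 15×0 + 14×5 = 92

B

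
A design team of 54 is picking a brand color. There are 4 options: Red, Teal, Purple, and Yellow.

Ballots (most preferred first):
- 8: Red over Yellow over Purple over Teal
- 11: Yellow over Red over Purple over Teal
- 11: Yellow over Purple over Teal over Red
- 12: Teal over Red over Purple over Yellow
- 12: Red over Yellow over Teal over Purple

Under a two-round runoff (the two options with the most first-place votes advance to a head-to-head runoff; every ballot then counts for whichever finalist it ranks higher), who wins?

Red

Round 1 first-place votes: Red 20, Teal 12, Purple 0, Yellow 22. Yellow and Red advance.
Runoff: Yellow is ranked above Red on 22 ballots, Red above Yellow on 32.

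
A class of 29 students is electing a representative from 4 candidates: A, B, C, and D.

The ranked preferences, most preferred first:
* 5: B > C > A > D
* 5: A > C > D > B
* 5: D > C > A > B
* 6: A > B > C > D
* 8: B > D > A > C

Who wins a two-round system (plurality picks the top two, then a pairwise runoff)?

A

Round 1 first-place votes: A 11, B 13, C 0, D 5. B and A advance.
Runoff: B is ranked above A on 13 ballots, A above B on 16.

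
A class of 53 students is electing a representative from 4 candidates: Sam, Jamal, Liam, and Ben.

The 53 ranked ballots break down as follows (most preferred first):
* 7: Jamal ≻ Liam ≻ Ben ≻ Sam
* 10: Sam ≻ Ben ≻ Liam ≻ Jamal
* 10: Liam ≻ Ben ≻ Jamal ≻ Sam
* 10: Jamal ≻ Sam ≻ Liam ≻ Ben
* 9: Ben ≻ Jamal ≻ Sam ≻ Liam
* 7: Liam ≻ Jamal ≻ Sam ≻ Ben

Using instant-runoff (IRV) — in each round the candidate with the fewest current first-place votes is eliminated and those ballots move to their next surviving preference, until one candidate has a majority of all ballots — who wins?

Round 1: Sam 10, Jamal 17, Liam 17, Ben 9. Ben eliminated.
Round 2: Sam 10, Jamal 26, Liam 17. Sam eliminated.
Round 3: Jamal 26, Liam 27. Liam has a majority (≥27).

Liam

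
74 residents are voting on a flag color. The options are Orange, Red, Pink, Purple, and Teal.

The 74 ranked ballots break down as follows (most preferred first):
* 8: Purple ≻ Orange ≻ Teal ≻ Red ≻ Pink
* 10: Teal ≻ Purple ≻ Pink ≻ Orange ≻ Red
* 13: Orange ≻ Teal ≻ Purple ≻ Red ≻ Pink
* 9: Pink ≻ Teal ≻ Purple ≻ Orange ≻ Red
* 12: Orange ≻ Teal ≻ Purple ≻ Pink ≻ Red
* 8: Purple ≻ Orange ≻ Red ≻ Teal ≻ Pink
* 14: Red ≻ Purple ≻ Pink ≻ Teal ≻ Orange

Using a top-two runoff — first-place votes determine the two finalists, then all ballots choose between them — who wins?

Round 1 first-place votes: Orange 25, Red 14, Pink 9, Purple 16, Teal 10. Orange and Purple advance.
Runoff: Orange is ranked above Purple on 25 ballots, Purple above Orange on 49.

Purple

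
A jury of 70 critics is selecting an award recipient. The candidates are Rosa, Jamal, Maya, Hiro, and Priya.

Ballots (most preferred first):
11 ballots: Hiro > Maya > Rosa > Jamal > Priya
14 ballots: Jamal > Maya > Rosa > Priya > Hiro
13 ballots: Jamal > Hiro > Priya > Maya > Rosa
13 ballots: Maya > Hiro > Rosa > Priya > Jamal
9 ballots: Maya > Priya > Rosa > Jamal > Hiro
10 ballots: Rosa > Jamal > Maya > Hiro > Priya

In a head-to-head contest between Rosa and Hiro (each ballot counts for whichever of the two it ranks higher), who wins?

Rosa is ranked above Hiro on 33 ballots; Hiro above Rosa on 37.

Hiro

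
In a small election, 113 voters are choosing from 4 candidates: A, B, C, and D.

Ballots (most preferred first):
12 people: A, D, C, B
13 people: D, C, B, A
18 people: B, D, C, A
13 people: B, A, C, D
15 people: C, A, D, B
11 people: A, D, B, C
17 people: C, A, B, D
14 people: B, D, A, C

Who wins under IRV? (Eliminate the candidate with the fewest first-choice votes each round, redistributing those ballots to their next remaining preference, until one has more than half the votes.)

C

Round 1: A 23, B 45, C 32, D 13. D eliminated.
Round 2: A 23, B 45, C 45. A eliminated.
Round 3: B 56, C 57. C has a majority (≥57).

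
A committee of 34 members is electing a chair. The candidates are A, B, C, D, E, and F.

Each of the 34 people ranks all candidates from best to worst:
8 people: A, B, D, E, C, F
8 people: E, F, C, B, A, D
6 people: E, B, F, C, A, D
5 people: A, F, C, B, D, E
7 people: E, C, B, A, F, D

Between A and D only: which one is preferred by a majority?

A is ranked above D on 34 ballots; D above A on 0.

A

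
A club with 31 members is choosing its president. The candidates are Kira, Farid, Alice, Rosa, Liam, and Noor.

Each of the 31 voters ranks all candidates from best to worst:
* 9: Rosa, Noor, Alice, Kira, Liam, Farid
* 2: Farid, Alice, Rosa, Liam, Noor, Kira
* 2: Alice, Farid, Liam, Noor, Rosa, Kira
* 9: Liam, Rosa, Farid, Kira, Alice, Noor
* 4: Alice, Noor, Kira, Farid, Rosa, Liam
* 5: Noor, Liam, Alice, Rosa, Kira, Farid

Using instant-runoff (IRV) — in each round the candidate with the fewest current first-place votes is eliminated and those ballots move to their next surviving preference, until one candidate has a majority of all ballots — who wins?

Round 1: Kira 0, Farid 2, Alice 6, Rosa 9, Liam 9, Noor 5. Kira eliminated.
Round 2: Farid 2, Alice 6, Rosa 9, Liam 9, Noor 5. Farid eliminated.
Round 3: Alice 8, Rosa 9, Liam 9, Noor 5. Noor eliminated.
Round 4: Alice 8, Rosa 9, Liam 14. Alice eliminated.
Round 5: Rosa 15, Liam 16. Liam has a majority (≥16).

Liam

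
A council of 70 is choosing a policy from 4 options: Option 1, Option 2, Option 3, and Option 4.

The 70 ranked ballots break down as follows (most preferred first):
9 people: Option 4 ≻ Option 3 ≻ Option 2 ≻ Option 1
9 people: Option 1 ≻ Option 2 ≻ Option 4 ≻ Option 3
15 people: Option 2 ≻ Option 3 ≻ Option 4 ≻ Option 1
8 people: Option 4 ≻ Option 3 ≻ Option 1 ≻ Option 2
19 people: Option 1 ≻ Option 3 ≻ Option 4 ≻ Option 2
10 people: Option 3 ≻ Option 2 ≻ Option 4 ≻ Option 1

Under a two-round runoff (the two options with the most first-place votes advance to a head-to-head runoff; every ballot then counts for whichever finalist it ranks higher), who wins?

Round 1 first-place votes: Option 1 28, Option 2 15, Option 3 10, Option 4 17. Option 1 and Option 4 advance.
Runoff: Option 1 is ranked above Option 4 on 28 ballots, Option 4 above Option 1 on 42.

Option 4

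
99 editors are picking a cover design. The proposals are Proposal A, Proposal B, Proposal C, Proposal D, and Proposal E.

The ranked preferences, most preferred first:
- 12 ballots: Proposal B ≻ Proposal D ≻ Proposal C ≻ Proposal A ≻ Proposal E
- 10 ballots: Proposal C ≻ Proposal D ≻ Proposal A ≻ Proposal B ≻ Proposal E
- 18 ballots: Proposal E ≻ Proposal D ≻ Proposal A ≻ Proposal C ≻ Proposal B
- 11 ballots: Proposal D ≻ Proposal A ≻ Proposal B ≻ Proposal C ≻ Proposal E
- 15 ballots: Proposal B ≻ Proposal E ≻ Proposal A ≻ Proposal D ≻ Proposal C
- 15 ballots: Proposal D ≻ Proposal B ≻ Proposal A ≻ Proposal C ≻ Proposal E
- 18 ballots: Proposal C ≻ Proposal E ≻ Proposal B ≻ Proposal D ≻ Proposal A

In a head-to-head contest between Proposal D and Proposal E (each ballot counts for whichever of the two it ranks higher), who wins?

Proposal D is ranked above Proposal E on 48 ballots; Proposal E above Proposal D on 51.

Proposal E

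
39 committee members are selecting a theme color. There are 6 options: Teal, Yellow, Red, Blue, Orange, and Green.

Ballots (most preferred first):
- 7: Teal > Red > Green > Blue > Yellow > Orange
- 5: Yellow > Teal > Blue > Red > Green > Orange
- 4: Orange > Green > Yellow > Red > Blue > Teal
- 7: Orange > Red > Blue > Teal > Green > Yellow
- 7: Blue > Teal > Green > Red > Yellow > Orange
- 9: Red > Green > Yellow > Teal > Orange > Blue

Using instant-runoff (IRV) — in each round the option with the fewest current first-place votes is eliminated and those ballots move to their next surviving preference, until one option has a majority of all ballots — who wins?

Round 1: Teal 7, Yellow 5, Red 9, Blue 7, Orange 11, Green 0. Green eliminated.
Round 2: Teal 7, Yellow 5, Red 9, Blue 7, Orange 11. Yellow eliminated.
Round 3: Teal 12, Red 9, Blue 7, Orange 11. Blue eliminated.
Round 4: Teal 19, Red 9, Orange 11. Red eliminated.
Round 5: Teal 28, Orange 11. Teal has a majority (≥20).

Teal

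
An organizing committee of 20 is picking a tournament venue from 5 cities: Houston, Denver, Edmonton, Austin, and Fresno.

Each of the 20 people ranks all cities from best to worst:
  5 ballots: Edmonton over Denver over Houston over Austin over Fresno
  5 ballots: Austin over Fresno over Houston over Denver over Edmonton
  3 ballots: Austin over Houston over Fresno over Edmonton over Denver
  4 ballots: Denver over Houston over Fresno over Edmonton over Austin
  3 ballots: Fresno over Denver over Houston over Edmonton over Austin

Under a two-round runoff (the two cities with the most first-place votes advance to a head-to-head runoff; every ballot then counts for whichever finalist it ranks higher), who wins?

Edmonton

Round 1 first-place votes: Houston 0, Denver 4, Edmonton 5, Austin 8, Fresno 3. Austin and Edmonton advance.
Runoff: Austin is ranked above Edmonton on 8 ballots, Edmonton above Austin on 12.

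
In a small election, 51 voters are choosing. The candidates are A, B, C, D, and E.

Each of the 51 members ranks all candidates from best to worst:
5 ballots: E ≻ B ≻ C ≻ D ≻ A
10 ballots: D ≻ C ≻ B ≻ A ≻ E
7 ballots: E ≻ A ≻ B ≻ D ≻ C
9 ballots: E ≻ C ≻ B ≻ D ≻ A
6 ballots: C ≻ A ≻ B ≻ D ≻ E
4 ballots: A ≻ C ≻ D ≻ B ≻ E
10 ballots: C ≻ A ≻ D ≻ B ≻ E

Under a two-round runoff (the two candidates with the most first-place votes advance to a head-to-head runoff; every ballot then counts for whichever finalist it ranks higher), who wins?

C

Round 1 first-place votes: A 4, B 0, C 16, D 10, E 21. E and C advance.
Runoff: E is ranked above C on 21 ballots, C above E on 30.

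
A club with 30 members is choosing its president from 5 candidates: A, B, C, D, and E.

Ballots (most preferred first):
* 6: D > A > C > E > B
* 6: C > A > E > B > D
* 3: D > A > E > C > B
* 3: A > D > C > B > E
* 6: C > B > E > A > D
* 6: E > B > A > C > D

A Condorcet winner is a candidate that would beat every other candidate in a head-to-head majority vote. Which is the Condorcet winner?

A

A vs B: 18–12
A vs C: 18–12
A vs D: 21–9
A vs E: 18–12
A beats every other candidate.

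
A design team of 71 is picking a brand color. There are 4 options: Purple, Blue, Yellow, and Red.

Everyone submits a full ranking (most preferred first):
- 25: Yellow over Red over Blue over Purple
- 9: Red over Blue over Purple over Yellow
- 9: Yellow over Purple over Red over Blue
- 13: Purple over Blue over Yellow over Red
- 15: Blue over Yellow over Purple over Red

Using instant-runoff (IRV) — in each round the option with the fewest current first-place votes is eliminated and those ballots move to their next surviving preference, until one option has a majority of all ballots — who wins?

Round 1: Purple 13, Blue 15, Yellow 34, Red 9. Red eliminated.
Round 2: Purple 13, Blue 24, Yellow 34. Purple eliminated.
Round 3: Blue 37, Yellow 34. Blue has a majority (≥36).

Blue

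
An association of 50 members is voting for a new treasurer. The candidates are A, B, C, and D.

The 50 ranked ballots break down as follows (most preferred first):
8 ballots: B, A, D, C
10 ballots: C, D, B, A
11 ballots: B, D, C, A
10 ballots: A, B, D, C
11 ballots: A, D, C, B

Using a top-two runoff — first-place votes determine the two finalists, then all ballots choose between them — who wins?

Round 1 first-place votes: A 21, B 19, C 10, D 0. A and B advance.
Runoff: A is ranked above B on 21 ballots, B above A on 29.

B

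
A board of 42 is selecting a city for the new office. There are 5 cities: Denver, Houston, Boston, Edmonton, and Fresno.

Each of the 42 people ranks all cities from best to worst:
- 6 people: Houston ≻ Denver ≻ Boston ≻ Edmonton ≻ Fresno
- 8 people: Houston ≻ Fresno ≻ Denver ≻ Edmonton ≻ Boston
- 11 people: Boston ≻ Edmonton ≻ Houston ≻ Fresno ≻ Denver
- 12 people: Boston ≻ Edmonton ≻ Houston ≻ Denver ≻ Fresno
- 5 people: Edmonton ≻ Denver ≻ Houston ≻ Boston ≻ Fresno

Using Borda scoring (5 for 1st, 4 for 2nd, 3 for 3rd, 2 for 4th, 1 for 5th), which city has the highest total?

Houston

Denver: 6×4 + 8×3 + 11×1 + 12×2 + 5×4 = 103
Houston: 6×5 + 8×5 + 11×3 + 12×3 + 5×3 = 154
Boston: 6×3 + 8×1 + 11×5 + 12×5 + 5×2 = 151
Edmonton: 6×2 + 8×2 + 11×4 + 12×4 + 5×5 = 145
Fresno: 6×1 + 8×4 + 11×2 + 12×1 + 5×1 = 77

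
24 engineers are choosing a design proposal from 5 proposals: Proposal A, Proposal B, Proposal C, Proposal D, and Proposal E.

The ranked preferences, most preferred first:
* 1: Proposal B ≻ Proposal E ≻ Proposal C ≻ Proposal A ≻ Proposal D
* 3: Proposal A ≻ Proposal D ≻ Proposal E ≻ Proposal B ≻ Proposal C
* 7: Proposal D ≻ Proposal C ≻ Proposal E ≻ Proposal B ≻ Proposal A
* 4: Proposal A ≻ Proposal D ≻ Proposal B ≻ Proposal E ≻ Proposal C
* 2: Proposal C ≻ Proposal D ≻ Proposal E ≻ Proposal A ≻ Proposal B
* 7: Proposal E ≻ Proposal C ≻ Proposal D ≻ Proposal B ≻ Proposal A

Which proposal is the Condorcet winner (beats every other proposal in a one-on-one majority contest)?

Proposal D vs Proposal A: 16–8
Proposal D vs Proposal B: 23–1
Proposal D vs Proposal C: 14–10
Proposal D vs Proposal E: 16–8
Proposal D beats every other proposal.

Proposal D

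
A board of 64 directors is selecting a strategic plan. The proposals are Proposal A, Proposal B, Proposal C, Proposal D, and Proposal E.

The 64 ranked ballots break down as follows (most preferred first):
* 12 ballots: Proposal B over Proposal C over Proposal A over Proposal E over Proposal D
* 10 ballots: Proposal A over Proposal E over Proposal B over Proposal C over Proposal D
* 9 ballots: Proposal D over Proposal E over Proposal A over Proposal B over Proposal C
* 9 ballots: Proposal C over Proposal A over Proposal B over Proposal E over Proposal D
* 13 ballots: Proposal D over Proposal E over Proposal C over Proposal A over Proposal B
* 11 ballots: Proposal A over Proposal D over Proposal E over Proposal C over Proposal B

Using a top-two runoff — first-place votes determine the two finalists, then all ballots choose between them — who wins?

Round 1 first-place votes: Proposal A 21, Proposal B 12, Proposal C 9, Proposal D 22, Proposal E 0. Proposal D and Proposal A advance.
Runoff: Proposal D is ranked above Proposal A on 22 ballots, Proposal A above Proposal D on 42.

Proposal A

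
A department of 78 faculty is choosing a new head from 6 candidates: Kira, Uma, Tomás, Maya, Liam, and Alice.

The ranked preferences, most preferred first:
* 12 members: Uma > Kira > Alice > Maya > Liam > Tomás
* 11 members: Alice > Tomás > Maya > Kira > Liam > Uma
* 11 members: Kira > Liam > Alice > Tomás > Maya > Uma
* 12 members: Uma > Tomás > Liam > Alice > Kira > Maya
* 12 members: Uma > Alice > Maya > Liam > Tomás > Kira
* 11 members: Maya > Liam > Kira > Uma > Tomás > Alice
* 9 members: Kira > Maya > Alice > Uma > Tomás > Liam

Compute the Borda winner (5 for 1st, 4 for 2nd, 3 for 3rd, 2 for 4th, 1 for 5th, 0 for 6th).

Kira: 12×4 + 11×2 + 11×5 + 12×1 + 12×0 + 11×3 + 9×5 = 215
Uma: 12×5 + 11×0 + 11×0 + 12×5 + 12×5 + 11×2 + 9×2 = 220
Tomás: 12×0 + 11×4 + 11×2 + 12×4 + 12×1 + 11×1 + 9×1 = 146
Maya: 12×2 + 11×3 + 11×1 + 12×0 + 12×3 + 11×5 + 9×4 = 195
Liam: 12×1 + 11×1 + 11×4 + 12×3 + 12×2 + 11×4 + 9×0 = 171
Alice: 12×3 + 11×5 + 11×3 + 12×2 + 12×4 + 11×0 + 9×3 = 223

Alice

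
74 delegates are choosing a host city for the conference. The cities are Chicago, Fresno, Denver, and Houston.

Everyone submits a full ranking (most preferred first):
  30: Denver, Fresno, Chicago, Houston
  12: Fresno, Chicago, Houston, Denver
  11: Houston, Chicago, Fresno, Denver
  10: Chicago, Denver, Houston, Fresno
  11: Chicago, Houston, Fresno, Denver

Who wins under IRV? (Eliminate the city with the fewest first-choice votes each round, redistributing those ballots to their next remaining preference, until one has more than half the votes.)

Round 1: Chicago 21, Fresno 12, Denver 30, Houston 11. Houston eliminated.
Round 2: Chicago 32, Fresno 12, Denver 30. Fresno eliminated.
Round 3: Chicago 44, Denver 30. Chicago has a majority (≥38).

Chicago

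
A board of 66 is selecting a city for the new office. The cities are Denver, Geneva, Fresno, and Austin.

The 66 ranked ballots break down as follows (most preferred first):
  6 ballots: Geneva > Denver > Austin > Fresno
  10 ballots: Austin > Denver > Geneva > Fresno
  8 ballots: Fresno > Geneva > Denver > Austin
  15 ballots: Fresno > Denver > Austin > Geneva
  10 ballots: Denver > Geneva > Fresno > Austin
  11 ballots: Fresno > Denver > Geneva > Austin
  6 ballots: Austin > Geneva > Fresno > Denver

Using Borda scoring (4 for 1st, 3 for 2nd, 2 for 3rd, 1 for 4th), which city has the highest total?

Denver

Denver: 6×3 + 10×3 + 8×2 + 15×3 + 10×4 + 11×3 + 6×1 = 188
Geneva: 6×4 + 10×2 + 8×3 + 15×1 + 10×3 + 11×2 + 6×3 = 153
Fresno: 6×1 + 10×1 + 8×4 + 15×4 + 10×2 + 11×4 + 6×2 = 184
Austin: 6×2 + 10×4 + 8×1 + 15×2 + 10×1 + 11×1 + 6×4 = 135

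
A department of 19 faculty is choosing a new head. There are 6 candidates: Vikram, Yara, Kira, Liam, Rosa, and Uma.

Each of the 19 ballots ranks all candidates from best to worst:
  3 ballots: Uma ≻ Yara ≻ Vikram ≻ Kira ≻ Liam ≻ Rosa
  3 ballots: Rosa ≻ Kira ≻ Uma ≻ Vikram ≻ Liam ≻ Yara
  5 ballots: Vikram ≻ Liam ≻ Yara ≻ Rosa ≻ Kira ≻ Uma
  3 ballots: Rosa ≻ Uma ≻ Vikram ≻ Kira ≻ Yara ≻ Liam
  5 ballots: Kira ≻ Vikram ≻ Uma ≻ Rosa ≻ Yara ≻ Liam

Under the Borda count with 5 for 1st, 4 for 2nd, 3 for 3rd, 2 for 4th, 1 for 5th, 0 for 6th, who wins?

Vikram: 3×3 + 3×2 + 5×5 + 3×3 + 5×4 = 69
Yara: 3×4 + 3×0 + 5×3 + 3×1 + 5×1 = 35
Kira: 3×2 + 3×4 + 5×1 + 3×2 + 5×5 = 54
Liam: 3×1 + 3×1 + 5×4 + 3×0 + 5×0 = 26
Rosa: 3×0 + 3×5 + 5×2 + 3×5 + 5×2 = 50
Uma: 3×5 + 3×3 + 5×0 + 3×4 + 5×3 = 51

Vikram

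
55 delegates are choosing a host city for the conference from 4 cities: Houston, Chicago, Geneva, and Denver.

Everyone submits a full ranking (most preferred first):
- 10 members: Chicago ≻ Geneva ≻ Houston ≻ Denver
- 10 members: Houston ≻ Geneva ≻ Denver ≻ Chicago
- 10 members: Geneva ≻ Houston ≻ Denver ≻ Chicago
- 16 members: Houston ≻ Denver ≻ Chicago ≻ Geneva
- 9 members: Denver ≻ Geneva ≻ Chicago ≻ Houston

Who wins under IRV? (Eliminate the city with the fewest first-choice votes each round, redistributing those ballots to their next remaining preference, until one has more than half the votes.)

Round 1: Houston 26, Chicago 10, Geneva 10, Denver 9. Denver eliminated.
Round 2: Houston 26, Chicago 10, Geneva 19. Chicago eliminated.
Round 3: Houston 26, Geneva 29. Geneva has a majority (≥28).

Geneva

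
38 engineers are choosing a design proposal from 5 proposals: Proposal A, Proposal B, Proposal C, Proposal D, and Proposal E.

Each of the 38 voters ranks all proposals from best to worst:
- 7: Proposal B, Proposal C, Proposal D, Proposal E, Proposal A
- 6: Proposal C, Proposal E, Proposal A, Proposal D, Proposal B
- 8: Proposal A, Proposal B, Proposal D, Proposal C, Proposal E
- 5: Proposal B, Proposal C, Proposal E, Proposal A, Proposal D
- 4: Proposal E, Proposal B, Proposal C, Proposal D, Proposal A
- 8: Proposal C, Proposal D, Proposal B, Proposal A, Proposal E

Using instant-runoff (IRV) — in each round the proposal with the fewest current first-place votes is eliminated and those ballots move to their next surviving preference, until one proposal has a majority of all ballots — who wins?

Proposal B

Round 1: Proposal A 8, Proposal B 12, Proposal C 14, Proposal D 0, Proposal E 4. Proposal D eliminated.
Round 2: Proposal A 8, Proposal B 12, Proposal C 14, Proposal E 4. Proposal E eliminated.
Round 3: Proposal A 8, Proposal B 16, Proposal C 14. Proposal A eliminated.
Round 4: Proposal B 24, Proposal C 14. Proposal B has a majority (≥20).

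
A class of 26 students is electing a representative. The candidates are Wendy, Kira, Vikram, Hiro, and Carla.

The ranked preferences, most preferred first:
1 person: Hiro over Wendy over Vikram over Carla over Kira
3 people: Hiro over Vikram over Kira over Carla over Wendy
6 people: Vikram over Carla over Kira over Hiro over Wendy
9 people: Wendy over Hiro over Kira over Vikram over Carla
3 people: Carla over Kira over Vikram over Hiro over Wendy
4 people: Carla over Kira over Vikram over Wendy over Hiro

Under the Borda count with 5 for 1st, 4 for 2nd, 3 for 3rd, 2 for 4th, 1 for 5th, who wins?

Vikram

Wendy: 1×4 + 3×1 + 6×1 + 9×5 + 3×1 + 4×2 = 69
Kira: 1×1 + 3×3 + 6×3 + 9×3 + 3×4 + 4×4 = 83
Vikram: 1×3 + 3×4 + 6×5 + 9×2 + 3×3 + 4×3 = 84
Hiro: 1×5 + 3×5 + 6×2 + 9×4 + 3×2 + 4×1 = 78
Carla: 1×2 + 3×2 + 6×4 + 9×1 + 3×5 + 4×5 = 76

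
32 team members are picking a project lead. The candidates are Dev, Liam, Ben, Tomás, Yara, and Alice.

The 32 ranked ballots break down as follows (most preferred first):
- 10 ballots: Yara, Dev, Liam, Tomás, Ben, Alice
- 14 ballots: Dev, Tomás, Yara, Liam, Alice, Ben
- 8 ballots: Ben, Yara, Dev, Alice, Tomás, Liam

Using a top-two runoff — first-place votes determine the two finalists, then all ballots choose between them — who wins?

Yara

Round 1 first-place votes: Dev 14, Liam 0, Ben 8, Tomás 0, Yara 10, Alice 0. Dev and Yara advance.
Runoff: Dev is ranked above Yara on 14 ballots, Yara above Dev on 18.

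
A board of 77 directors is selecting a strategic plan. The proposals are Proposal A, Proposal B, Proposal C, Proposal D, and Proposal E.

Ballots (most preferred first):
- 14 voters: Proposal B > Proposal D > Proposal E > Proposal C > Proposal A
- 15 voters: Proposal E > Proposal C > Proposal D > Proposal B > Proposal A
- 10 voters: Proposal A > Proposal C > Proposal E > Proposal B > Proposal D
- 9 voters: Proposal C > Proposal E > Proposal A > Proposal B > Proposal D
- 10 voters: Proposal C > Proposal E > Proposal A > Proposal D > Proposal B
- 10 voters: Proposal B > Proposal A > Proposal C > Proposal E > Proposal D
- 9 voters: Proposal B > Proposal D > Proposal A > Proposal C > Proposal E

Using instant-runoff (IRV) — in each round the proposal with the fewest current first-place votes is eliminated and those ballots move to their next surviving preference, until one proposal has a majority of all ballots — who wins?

Round 1: Proposal A 10, Proposal B 33, Proposal C 19, Proposal D 0, Proposal E 15. Proposal D eliminated.
Round 2: Proposal A 10, Proposal B 33, Proposal C 19, Proposal E 15. Proposal A eliminated.
Round 3: Proposal B 33, Proposal C 29, Proposal E 15. Proposal E eliminated.
Round 4: Proposal B 33, Proposal C 44. Proposal C has a majority (≥39).

Proposal C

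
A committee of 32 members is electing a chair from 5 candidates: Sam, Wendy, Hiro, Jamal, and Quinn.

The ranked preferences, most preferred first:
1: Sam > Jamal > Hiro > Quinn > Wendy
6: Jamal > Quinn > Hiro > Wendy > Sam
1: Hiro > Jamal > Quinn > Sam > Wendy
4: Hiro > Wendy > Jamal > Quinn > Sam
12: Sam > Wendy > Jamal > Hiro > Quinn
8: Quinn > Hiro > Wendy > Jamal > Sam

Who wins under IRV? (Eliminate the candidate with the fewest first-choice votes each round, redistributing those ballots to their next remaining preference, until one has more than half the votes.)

Jamal

Round 1: Sam 13, Wendy 0, Hiro 5, Jamal 6, Quinn 8. Wendy eliminated.
Round 2: Sam 13, Hiro 5, Jamal 6, Quinn 8. Hiro eliminated.
Round 3: Sam 13, Jamal 11, Quinn 8. Quinn eliminated.
Round 4: Sam 13, Jamal 19. Jamal has a majority (≥17).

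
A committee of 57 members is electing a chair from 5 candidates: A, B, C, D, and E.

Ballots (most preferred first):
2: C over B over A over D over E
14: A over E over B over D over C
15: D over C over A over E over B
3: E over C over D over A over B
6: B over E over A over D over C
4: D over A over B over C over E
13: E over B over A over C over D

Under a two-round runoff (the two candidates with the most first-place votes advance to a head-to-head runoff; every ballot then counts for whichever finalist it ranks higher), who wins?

E

Round 1 first-place votes: A 14, B 6, C 2, D 19, E 16. D and E advance.
Runoff: D is ranked above E on 21 ballots, E above D on 36.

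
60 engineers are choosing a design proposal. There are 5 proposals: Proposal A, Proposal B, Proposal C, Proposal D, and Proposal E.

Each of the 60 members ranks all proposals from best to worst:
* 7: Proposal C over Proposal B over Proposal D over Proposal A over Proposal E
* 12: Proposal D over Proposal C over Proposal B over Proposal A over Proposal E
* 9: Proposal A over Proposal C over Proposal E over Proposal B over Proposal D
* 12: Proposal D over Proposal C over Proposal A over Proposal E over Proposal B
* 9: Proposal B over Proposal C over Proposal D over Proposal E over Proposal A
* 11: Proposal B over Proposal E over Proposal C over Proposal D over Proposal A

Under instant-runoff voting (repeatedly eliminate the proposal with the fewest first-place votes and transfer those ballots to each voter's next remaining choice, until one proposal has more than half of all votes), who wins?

Round 1: Proposal A 9, Proposal B 20, Proposal C 7, Proposal D 24, Proposal E 0. Proposal E eliminated.
Round 2: Proposal A 9, Proposal B 20, Proposal C 7, Proposal D 24. Proposal C eliminated.
Round 3: Proposal A 9, Proposal B 27, Proposal D 24. Proposal A eliminated.
Round 4: Proposal B 36, Proposal D 24. Proposal B has a majority (≥31).

Proposal B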